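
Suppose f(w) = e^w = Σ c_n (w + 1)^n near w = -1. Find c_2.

Compute the successive derivatives at the expansion point and divide by k!.
[(w + 1)^0] = e^(-1);  [(w + 1)^1] = e^(-1);  [(w + 1)^2] = e^(-1)/2.

e^(-1)/2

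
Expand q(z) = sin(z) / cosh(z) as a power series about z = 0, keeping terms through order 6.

Divide the numerator series by the denominator series (power-series long division).
q(0) = 0
q′(0) = 1
q′′(0) = 0
q′′′(0) = -4
q^(4)(0) = 0
q^(5)(0) = 36
q^(6)(0) = 0
Then c_k = q^(k)(0)/k! gives each Taylor coefficient.

3*z^5/10 - 2*z^3/3 + z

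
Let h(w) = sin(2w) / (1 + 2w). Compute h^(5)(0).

Take the Cauchy product of the two expansions.
From the series, [w^5] h = 404/15; multiply by 5! = 120 to get 3232.

3232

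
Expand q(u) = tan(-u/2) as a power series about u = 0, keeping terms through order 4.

-u^3/24 - u/2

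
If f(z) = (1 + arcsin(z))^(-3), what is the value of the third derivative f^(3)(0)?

-63

Let u equal the inner series; expand the outer function in u and truncate.
The coefficient of z^3 in the expansion is -21/2, so f′′′(0) = 3! * (-21/2) = -63.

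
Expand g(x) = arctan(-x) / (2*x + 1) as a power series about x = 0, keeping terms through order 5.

-223*x^5/15 + 22*x^4/3 - 11*x^3/3 + 2*x^2 - x

Expand 1/(denominator) as a geometric series and multiply by the numerator's series.
g(0) = 0
g′(0) = -1
g′′(0) = 4
g′′′(0) = -22
g^(4)(0) = 176
g^(5)(0) = -1784
The Taylor polynomial is Σ g^(k)(0)/k! · x^k.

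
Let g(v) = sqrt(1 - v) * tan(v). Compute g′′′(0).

5/4

Take the Cauchy product of the two expansions.
The coefficient of v^3 in the expansion is 5/24, so g′′′(0) = 3! * (5/24) = 5/4.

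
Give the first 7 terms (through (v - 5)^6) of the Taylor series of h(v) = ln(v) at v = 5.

-(v - 5)^6/93750 + (v - 5)^5/15625 - (v - 5)^4/2500 + (v - 5)^3/375 - (v - 5)^2/50 + (v - 5)/5 + ln(5)

h(5) = ln(5)
h′(5) = 1/5
h′′(5) = -1/25
h′′′(5) = 2/125
h^(4)(5) = -6/625
h^(5)(5) = 24/3125
h^(6)(5) = -24/3125
The Taylor polynomial is Σ h^(k)(5)/k! · (v - 5)^k.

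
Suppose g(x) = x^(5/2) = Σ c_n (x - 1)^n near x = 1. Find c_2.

c_2 = g′′(1)/2! = 15/8.

15/8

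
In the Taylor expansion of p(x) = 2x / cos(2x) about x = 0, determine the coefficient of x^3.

Divide the numerator series by the denominator series (power-series long division).
[x^0] = 0;  [x^1] = 2;  [x^2] = 0;  [x^3] = 4.

4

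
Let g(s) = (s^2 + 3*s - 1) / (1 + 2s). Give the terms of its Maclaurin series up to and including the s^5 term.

Distribute the polynomial across the series and collect like powers.
g(0) = -1
g′(0) = 5
g′′(0) = -18
g′′′(0) = 108
g^(4)(0) = -864
g^(5)(0) = 8640
The Taylor polynomial is Σ g^(k)(0)/k! · s^k.

72*s^5 - 36*s^4 + 18*s^3 - 9*s^2 + 5*s - 1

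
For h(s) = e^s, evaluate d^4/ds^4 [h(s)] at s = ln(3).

The coefficient of (s - ln(3))^4 in the expansion is 1/8, so h^(4)(ln(3)) = 4! * (1/8) = 3.

3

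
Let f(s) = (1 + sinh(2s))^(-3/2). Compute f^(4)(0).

Substitute the inner expansion into the outer series and collect powers.
The coefficient of s^4 in the expansion is 395/8, so f^(4)(0) = 4! * (395/8) = 1185.

1185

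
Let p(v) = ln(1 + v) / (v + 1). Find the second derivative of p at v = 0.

-3

Expand 1/(denominator) as a geometric series and multiply by the numerator's series.
From the series, [v^2] p = -3/2; multiply by 2! = 2 to get -3.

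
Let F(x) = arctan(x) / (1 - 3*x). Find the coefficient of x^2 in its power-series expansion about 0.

Expand 1/(denominator) as a geometric series and multiply by the numerator's series.
F(0) = 0
F′(0) = 1
F′′(0) = 6

3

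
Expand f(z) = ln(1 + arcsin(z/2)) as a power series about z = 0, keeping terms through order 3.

z^3/16 - z^2/8 + z/2

Let u equal the inner series; expand the outer function in u and truncate.
f(0) = 0
f′(0) = 1/2
f′′(0) = -1/4
f′′′(0) = 3/8
The Taylor polynomial is Σ f^(k)(0)/k! · z^k.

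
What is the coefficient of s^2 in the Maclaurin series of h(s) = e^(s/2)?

1/8

h(0) = 1
h′(0) = 1/2
h′′(0) = 1/4
So c_2 = h′′(0)/2! = 1/8.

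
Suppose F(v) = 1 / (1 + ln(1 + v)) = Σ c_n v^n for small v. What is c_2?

Use the geometric series for the reciprocal, then substitute.
F(0) = 1
F′(0) = -1
F′′(0) = 3

3/2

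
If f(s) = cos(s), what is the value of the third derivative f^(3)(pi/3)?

From the series, [(s - pi/3)^3] f = sqrt(3)/12; multiply by 3! = 6 to get sqrt(3)/2.

sqrt(3)/2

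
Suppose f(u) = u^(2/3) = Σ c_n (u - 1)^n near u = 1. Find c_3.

4/81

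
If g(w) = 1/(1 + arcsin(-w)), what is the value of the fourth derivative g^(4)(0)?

Compose series: expand the inner function first, then feed it into the outer expansion.
The coefficient of w^4 in the expansion is 4/3, so g^(4)(0) = 4! * (4/3) = 32.

32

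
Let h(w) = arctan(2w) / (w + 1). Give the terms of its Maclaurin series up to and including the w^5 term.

86*w^5/15 + 2*w^4/3 - 2*w^3/3 - 2*w^2 + 2*w

Multiply the numerator's expansion by the denominator's geometric series.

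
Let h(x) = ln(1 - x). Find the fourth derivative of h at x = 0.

Differentiate repeatedly and evaluate at the center.
From the series, [x^4] h = -1/4; multiply by 4! = 24 to get -6.

-6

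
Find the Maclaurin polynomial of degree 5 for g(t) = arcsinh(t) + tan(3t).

Add the two expansions coefficient-wise.
[t^0] = 0;  [t^1] = 4;  [t^2] = 0;  [t^3] = 53/6;  [t^4] = 0;  [t^5] = 1299/40.

1299*t^5/40 + 53*t^3/6 + 4*t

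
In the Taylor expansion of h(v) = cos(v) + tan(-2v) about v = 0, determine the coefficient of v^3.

Add the two expansions coefficient-wise.
h(0) = 1
h′(0) = -2
h′′(0) = -1
h′′′(0) = -16
So c_3 = h′′′(0)/3! = -8/3.

-8/3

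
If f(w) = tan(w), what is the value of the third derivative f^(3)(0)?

2

From the series, [w^3] f = 1/3; multiply by 3! = 6 to get 2.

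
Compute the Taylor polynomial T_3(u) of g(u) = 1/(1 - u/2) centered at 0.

u^3/8 + u^2/4 + u/2 + 1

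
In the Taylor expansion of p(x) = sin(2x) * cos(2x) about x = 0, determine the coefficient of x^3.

-16/3

Write out both Maclaurin series and multiply, keeping only the needed powers.
p(0) = 0
p′(0) = 2
p′′(0) = 0
p′′′(0) = -32
The Taylor polynomial is Σ p^(k)(0)/k! · x^k.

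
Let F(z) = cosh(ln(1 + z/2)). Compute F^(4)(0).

Substitute the inner expansion into the outer series and collect powers.
From the series, [z^4] F = 1/32; multiply by 4! = 24 to get 3/4.

3/4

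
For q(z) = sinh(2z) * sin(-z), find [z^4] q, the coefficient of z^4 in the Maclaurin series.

Write out both Maclaurin series and multiply, keeping only the needed powers.
q(0) = 0
q′(0) = 0
q′′(0) = -4
q′′′(0) = 0
q^(4)(0) = -24
Dividing each by k! gives the coefficients c_0, ..., c_4.

-1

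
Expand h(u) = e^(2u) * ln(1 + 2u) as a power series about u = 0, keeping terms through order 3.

8*u^3/3 + 2*u^2 + 2*u

Take the Cauchy product of the two expansions.
h(0) = 0
h′(0) = 2
h′′(0) = 4
h′′′(0) = 16
Then c_k = h^(k)(0)/k! gives each Taylor coefficient.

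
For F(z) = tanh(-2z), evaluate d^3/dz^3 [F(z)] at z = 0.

16

Apply the Taylor formula c_k = f^(k)(a)/k!.
From the series, [z^3] F = 8/3; multiply by 3! = 6 to get 16.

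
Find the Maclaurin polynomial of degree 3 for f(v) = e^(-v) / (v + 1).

-8*v^3/3 + 5*v^2/2 - 2*v + 1

Expand 1/(denominator) as a geometric series and multiply by the numerator's series.
f(0) = 1
f′(0) = -2
f′′(0) = 5
f′′′(0) = -16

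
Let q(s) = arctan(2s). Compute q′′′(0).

The coefficient of s^3 in the expansion is -8/3, so q′′′(0) = 3! * (-8/3) = -16.

-16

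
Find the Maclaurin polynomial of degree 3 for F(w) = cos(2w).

1 - 2*w^2

F(0) = 1
F′(0) = 0
F′′(0) = -4
F′′′(0) = 0
The Taylor polynomial is Σ F^(k)(0)/k! · w^k.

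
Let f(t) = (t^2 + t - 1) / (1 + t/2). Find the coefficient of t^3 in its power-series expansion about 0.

Shift and add copies of the series according to the polynomial's terms.
f(0) = -1
f′(0) = 3/2
f′′(0) = 1/2
f′′′(0) = -3/4
The Taylor polynomial is Σ f^(k)(0)/k! · t^k.

-1/8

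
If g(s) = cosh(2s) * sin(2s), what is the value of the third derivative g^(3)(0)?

Take the Cauchy product of the two expansions.
From the series, [s^3] g = 8/3; multiply by 3! = 6 to get 16.

16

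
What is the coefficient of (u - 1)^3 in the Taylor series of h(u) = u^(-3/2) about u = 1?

Use the known series and substitute for the argument.

-35/16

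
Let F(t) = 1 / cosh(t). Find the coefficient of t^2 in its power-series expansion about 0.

Write the quotient as an unknown series and match coefficients against numerator = denominator · series.
F(0) = 1
F′(0) = 0
F′′(0) = -1

-1/2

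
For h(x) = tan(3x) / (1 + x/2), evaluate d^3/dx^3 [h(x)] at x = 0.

117/2

Expand each factor separately, then convolve coefficients.
From the series, [x^3] h = 39/4; multiply by 3! = 6 to get 117/2.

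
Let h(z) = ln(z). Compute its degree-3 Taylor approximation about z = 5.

(z - 5)^3/375 - (z - 5)^2/50 + (z - 5)/5 + ln(5)

[(z - 5)^0] = ln(5);  [(z - 5)^1] = 1/5;  [(z - 5)^2] = -1/50;  [(z - 5)^3] = 1/375.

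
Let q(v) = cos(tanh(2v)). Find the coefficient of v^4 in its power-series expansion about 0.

6

Let u equal the inner series; expand the outer function in u and truncate.
q(0) = 1
q′(0) = 0
q′′(0) = -4
q′′′(0) = 0
q^(4)(0) = 144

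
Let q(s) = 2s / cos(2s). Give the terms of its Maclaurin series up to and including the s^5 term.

Write the quotient as an unknown series and match coefficients against numerator = denominator · series.

20*s^5/3 + 4*s^3 + 2*s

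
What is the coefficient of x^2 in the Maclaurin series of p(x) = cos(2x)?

-2

Use the known series and substitute for the argument.
p(0) = 1
p′(0) = 0
p′′(0) = -4
So c_2 = p′′(0)/2! = -2.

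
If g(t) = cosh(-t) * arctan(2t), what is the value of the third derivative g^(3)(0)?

-10

Multiply the two series term by term and collect like powers.
The coefficient of t^3 in the expansion is -5/3, so g′′′(0) = 3! * (-5/3) = -10.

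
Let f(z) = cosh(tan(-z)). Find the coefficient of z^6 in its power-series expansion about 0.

59/240

Substitute the inner expansion into the outer series and collect powers.
f(0) = 1
f′(0) = 0
f′′(0) = 1
f′′′(0) = 0
f^(4)(0) = 9
f^(5)(0) = 0
f^(6)(0) = 177
So c_6 = f^(6)(0)/6! = 59/240.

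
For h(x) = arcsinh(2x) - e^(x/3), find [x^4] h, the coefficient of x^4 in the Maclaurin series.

Combine the two series term by term.
h(0) = -1
h′(0) = 5/3
h′′(0) = -1/9
h′′′(0) = -217/27
h^(4)(0) = -1/81
So c_4 = h^(4)(0)/4! = -1/1944.

-1/1944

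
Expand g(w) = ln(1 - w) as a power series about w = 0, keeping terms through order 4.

g(0) = 0
g′(0) = -1
g′′(0) = -1
g′′′(0) = -2
g^(4)(0) = -6

-w^4/4 - w^3/3 - w^2/2 - w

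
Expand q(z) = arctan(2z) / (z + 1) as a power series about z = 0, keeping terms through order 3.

Expand 1/(denominator) as a geometric series and multiply by the numerator's series.

-2*z^3/3 - 2*z^2 + 2*z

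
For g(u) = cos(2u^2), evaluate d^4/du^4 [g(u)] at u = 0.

The coefficient of u^4 in the expansion is -2, so g^(4)(0) = 4! * (-2) = -48.

-48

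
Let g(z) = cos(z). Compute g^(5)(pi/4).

-sqrt(2)/2

From the series, [(z - pi/4)^5] g = -sqrt(2)/240; multiply by 5! = 120 to get -sqrt(2)/2.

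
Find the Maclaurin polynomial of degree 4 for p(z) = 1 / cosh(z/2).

5*z^4/384 - z^2/8 + 1

Invert the denominator's series and multiply.
[z^0] = 1;  [z^1] = 0;  [z^2] = -1/8;  [z^3] = 0;  [z^4] = 5/384.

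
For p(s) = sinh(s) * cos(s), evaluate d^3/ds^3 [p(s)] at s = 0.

Expand each factor separately, then convolve coefficients.
From the series, [s^3] p = -1/3; multiply by 3! = 6 to get -2.

-2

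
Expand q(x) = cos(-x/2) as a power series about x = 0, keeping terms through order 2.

1 - x^2/8

Apply the Taylor formula c_k = f^(k)(a)/k!.
q(0) = 1
q′(0) = 0
q′′(0) = -1/4
Dividing each by k! gives the coefficients c_0, ..., c_2.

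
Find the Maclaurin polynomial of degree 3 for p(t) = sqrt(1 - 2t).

-t^3/2 - t^2/2 - t + 1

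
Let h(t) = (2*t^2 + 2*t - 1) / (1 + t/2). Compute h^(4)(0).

Multiply each power in the prefactor through the base expansion.
From the series, [t^4] h = 3/16; multiply by 4! = 24 to get 9/2.

9/2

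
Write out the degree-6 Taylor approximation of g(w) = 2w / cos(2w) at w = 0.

20*w^5/3 + 4*w^3 + 2*w

Invert the denominator's series and multiply.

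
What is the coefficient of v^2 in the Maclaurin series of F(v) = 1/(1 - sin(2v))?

4

Plug the Maclaurin series of the inner function into that of the outer and collect terms.
F(0) = 1
F′(0) = 2
F′′(0) = 8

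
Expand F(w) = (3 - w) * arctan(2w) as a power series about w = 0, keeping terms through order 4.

Multiply each power in the prefactor through the base expansion.
F(0) = 0
F′(0) = 6
F′′(0) = -4
F′′′(0) = -48
F^(4)(0) = 64

8*w^4/3 - 8*w^3 - 2*w^2 + 6*w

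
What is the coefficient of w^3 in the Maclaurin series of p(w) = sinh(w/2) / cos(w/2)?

1/12

Write the quotient as an unknown series and match coefficients against numerator = denominator · series.
[w^0] = 0;  [w^1] = 1/2;  [w^2] = 0;  [w^3] = 1/12.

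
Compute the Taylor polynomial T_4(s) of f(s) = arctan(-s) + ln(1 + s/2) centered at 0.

-s^4/64 + 3*s^3/8 - s^2/8 - s/2

Combine the two series term by term.
f(0) = 0
f′(0) = -1/2
f′′(0) = -1/4
f′′′(0) = 9/4
f^(4)(0) = -3/8
Dividing each by k! gives the coefficients c_0, ..., c_4.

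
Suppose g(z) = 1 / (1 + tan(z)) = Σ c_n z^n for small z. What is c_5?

-32/15

Use the geometric series for the reciprocal, then substitute.
[z^0] = 1;  [z^1] = -1;  [z^2] = 1;  [z^3] = -4/3;  [z^4] = 5/3;  [z^5] = -32/15.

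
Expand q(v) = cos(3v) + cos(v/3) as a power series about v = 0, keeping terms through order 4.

Add the two expansions coefficient-wise.
q(0) = 2
q′(0) = 0
q′′(0) = -82/9
q′′′(0) = 0
q^(4)(0) = 6562/81
Dividing each by k! gives the coefficients c_0, ..., c_4.

3281*v^4/972 - 41*v^2/9 + 2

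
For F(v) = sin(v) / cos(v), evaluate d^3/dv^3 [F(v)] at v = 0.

Divide the numerator series by the denominator series (power-series long division).
The coefficient of v^3 in the expansion is 1/3, so F′′′(0) = 3! * (1/3) = 2.

2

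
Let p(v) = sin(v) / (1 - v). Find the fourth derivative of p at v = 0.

Take the Cauchy product of the two expansions.
The coefficient of v^4 in the expansion is 5/6, so p^(4)(0) = 4! * (5/6) = 20.

20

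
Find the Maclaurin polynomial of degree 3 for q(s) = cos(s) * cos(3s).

1 - 5*s^2

Write out both Maclaurin series and multiply, keeping only the needed powers.
q(0) = 1
q′(0) = 0
q′′(0) = -10
q′′′(0) = 0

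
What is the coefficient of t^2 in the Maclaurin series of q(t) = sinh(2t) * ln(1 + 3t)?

6

Write out both Maclaurin series and multiply, keeping only the needed powers.
So c_2 = q′′(0)/2! = 6.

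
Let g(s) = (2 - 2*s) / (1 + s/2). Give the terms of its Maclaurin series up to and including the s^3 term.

-3*s^3/4 + 3*s^2/2 - 3*s + 2

Multiply each power in the prefactor through the base expansion.
g(0) = 2
g′(0) = -3
g′′(0) = 3
g′′′(0) = -9/2
Dividing each by k! gives the coefficients c_0, ..., c_3.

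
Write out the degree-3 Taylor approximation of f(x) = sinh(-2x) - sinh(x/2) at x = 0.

Add the two expansions coefficient-wise.

-65*x^3/48 - 5*x/2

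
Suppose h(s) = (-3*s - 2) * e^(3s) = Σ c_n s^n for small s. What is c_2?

-18

Distribute the polynomial across the series and collect like powers.
h(0) = -2
h′(0) = -9
h′′(0) = -36
So c_2 = h′′(0)/2! = -18.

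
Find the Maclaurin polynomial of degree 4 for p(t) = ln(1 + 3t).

[t^0] = 0;  [t^1] = 3;  [t^2] = -9/2;  [t^3] = 9;  [t^4] = -81/4.

-81*t^4/4 + 9*t^3 - 9*t^2/2 + 3*t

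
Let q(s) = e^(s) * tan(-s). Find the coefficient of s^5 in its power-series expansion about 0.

Multiply the two series term by term and collect like powers.
q(0) = 0
q′(0) = -1
q′′(0) = -2
q′′′(0) = -5
q^(4)(0) = -12
q^(5)(0) = -41

-41/120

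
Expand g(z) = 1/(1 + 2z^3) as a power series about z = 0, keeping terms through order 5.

Use the known series and substitute for the argument.
g(0) = 1
g′(0) = 0
g′′(0) = 0
g′′′(0) = -12
g^(4)(0) = 0
g^(5)(0) = 0

1 - 2*z^3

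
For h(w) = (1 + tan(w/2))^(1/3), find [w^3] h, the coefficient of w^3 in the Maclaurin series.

Substitute the inner expansion into the outer series and collect powers.
h(0) = 1
h′(0) = 1/6
h′′(0) = -1/18
h′′′(0) = 7/54
Dividing each by k! gives the coefficients c_0, ..., c_3.

7/324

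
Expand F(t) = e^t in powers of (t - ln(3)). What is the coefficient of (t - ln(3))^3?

1/2

[(t - ln(3))^0] = 3;  [(t - ln(3))^1] = 3;  [(t - ln(3))^2] = 3/2;  [(t - ln(3))^3] = 1/2.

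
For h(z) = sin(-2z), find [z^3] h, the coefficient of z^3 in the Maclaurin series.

Compute the successive derivatives at the expansion point and divide by k!.

4/3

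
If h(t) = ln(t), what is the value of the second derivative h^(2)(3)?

-1/9

From the series, [(t - 3)^2] h = -1/18; multiply by 2! = 2 to get -1/9.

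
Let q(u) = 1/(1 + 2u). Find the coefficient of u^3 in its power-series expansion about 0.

-8

q(0) = 1
q′(0) = -2
q′′(0) = 8
q′′′(0) = -48
So c_3 = q′′′(0)/3! = -8.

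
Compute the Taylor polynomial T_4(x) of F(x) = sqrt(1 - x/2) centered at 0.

F(0) = 1
F′(0) = -1/4
F′′(0) = -1/16
F′′′(0) = -3/64
F^(4)(0) = -15/256

-5*x^4/2048 - x^3/128 - x^2/32 - x/4 + 1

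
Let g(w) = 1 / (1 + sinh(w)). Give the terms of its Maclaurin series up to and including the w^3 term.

-7*w^3/6 + w^2 - w + 1

Use the geometric series for the reciprocal, then substitute.
g(0) = 1
g′(0) = -1
g′′(0) = 2
g′′′(0) = -7
The Taylor polynomial is Σ g^(k)(0)/k! · w^k.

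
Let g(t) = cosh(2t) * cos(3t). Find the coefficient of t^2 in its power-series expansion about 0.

Write out both Maclaurin series and multiply, keeping only the needed powers.
g(0) = 1
g′(0) = 0
g′′(0) = -5

-5/2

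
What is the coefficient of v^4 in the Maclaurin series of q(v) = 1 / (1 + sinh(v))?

Write 1/(1+u) = 1 - u + u^2 - u^3 + ... and substitute the series for u.
q(0) = 1
q′(0) = -1
q′′(0) = 2
q′′′(0) = -7
q^(4)(0) = 32
Then c_k = q^(k)(0)/k! gives each Taylor coefficient.

4/3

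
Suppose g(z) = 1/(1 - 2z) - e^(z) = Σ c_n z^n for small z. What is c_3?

Expand each term separately and add.
g(0) = 0
g′(0) = 1
g′′(0) = 7
g′′′(0) = 47
So c_3 = g′′′(0)/3! = 47/6.

47/6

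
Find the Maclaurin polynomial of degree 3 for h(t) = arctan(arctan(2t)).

Substitute the inner expansion into the outer series and collect powers.
h(0) = 0
h′(0) = 2
h′′(0) = 0
h′′′(0) = -32
Dividing each by k! gives the coefficients c_0, ..., c_3.

-16*t^3/3 + 2*t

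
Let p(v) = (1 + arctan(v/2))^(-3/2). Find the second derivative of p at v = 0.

15/16

Plug the Maclaurin series of the inner function into that of the outer and collect terms.
From the series, [v^2] p = 15/32; multiply by 2! = 2 to get 15/16.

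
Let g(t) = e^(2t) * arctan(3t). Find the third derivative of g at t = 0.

-18

Take the Cauchy product of the two expansions.
From the series, [t^3] g = -3; multiply by 3! = 6 to get -18.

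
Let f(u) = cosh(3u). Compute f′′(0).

9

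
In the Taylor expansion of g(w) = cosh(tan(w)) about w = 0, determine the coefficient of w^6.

Plug the Maclaurin series of the inner function into that of the outer and collect terms.
g(0) = 1
g′(0) = 0
g′′(0) = 1
g′′′(0) = 0
g^(4)(0) = 9
g^(5)(0) = 0
g^(6)(0) = 177
Dividing each by k! gives the coefficients c_0, ..., c_6.

59/240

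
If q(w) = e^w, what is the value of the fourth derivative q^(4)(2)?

Differentiate repeatedly and evaluate at the center.
From the series, [(w - 2)^4] q = e^(2)/24; multiply by 4! = 24 to get e^(2).

e^(2)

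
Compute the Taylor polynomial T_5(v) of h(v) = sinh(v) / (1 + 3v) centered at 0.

9901*v^5/120 - 55*v^4/2 + 55*v^3/6 - 3*v^2 + v

Multiply the two series term by term and collect like powers.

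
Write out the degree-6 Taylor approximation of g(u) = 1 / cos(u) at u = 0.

61*u^6/720 + 5*u^4/24 + u^2/2 + 1

Invert the denominator's series and multiply.
[u^0] = 1;  [u^1] = 0;  [u^2] = 1/2;  [u^3] = 0;  [u^4] = 5/24;  [u^5] = 0;  [u^6] = 61/720.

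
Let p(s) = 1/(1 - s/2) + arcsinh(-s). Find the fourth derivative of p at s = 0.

3/2

Add the two expansions coefficient-wise.
From the series, [s^4] p = 1/16; multiply by 4! = 24 to get 3/2.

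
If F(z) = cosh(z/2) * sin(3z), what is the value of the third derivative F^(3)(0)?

-99/4

Multiply the two series term by term and collect like powers.
The coefficient of z^3 in the expansion is -33/8, so F′′′(0) = 3! * (-33/8) = -99/4.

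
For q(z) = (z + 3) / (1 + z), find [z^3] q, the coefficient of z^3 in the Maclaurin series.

-2

Distribute the polynomial across the series and collect like powers.
[z^0] = 3;  [z^1] = -2;  [z^2] = 2;  [z^3] = -2.
So c_3 = q′′′(0)/3! = -2.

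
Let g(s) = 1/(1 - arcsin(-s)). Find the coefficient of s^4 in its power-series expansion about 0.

4/3

Let u equal the inner series; expand the outer function in u and truncate.
g(0) = 1
g′(0) = -1
g′′(0) = 2
g′′′(0) = -7
g^(4)(0) = 32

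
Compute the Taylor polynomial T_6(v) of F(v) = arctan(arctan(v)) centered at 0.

11*v^5/15 - 2*v^3/3 + v

Plug the Maclaurin series of the inner function into that of the outer and collect terms.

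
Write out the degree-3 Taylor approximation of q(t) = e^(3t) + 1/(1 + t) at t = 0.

Add the two expansions coefficient-wise.
[t^0] = 2;  [t^1] = 2;  [t^2] = 11/2;  [t^3] = 7/2.

7*t^3/2 + 11*t^2/2 + 2*t + 2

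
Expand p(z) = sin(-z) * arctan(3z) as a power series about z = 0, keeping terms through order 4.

19*z^4/2 - 3*z^2

Write out both Maclaurin series and multiply, keeping only the needed powers.
[z^0] = 0;  [z^1] = 0;  [z^2] = -3;  [z^3] = 0;  [z^4] = 19/2.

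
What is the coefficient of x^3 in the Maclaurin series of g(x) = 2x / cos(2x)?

Invert the denominator's series and multiply.
g(0) = 0
g′(0) = 2
g′′(0) = 0
g′′′(0) = 24
The Taylor polynomial is Σ g^(k)(0)/k! · x^k.

4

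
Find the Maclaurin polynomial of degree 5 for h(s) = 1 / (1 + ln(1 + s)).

-347*s^5/60 + 11*s^4/3 - 7*s^3/3 + 3*s^2/2 - s + 1

Write 1/(1+u) = 1 - u + u^2 - u^3 + ... and substitute the series for u.
h(0) = 1
h′(0) = -1
h′′(0) = 3
h′′′(0) = -14
h^(4)(0) = 88
h^(5)(0) = -694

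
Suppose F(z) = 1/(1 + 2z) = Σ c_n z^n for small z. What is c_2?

Differentiate repeatedly and evaluate at the center.
F(0) = 1
F′(0) = -2
F′′(0) = 8
The Taylor polynomial is Σ F^(k)(0)/k! · z^k.

4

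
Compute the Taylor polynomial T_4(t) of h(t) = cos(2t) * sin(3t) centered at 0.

-21*t^3/2 + 3*t

Multiply the two series term by term and collect like powers.
h(0) = 0
h′(0) = 3
h′′(0) = 0
h′′′(0) = -63
h^(4)(0) = 0
Then c_k = h^(k)(0)/k! gives each Taylor coefficient.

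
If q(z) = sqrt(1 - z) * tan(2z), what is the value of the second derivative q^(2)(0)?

-2

Write out both Maclaurin series and multiply, keeping only the needed powers.
The coefficient of z^2 in the expansion is -1, so q′′(0) = 2! * (-1) = -2.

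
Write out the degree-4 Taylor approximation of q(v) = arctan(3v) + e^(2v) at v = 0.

Combine the two series term by term.
[v^0] = 1;  [v^1] = 5;  [v^2] = 2;  [v^3] = -23/3;  [v^4] = 2/3.

2*v^4/3 - 23*v^3/3 + 2*v^2 + 5*v + 1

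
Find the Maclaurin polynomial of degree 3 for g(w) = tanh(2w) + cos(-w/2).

Combine the two series term by term.

-8*w^3/3 - w^2/8 + 2*w + 1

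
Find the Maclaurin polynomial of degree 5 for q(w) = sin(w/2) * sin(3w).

-37*w^4/16 + 3*w^2/2

Multiply the two series term by term and collect like powers.
[w^0] = 0;  [w^1] = 0;  [w^2] = 3/2;  [w^3] = 0;  [w^4] = -37/16;  [w^5] = 0.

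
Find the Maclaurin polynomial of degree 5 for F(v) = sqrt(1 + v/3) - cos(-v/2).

7*v^5/62208 - v^4/324 + v^3/432 + v^2/9 + v/6

Expand each term separately and add.
F(0) = 0
F′(0) = 1/6
F′′(0) = 2/9
F′′′(0) = 1/72
F^(4)(0) = -2/27
F^(5)(0) = 35/2592
Then c_k = F^(k)(0)/k! gives each Taylor coefficient.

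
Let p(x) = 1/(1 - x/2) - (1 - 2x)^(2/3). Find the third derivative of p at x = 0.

337/108

Combine the two series term by term.
The coefficient of x^3 in the expansion is 337/648, so p′′′(0) = 3! * (337/648) = 337/108.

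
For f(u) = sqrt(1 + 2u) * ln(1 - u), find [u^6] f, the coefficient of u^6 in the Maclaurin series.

-233/240

Multiply the two series term by term and collect like powers.
[u^0] = 0;  [u^1] = -1;  [u^2] = -3/2;  [u^3] = -1/3;  [u^4] = -5/6;  [u^5] = 11/120;  [u^6] = -233/240.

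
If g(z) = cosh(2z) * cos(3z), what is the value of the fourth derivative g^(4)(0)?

-119

Take the Cauchy product of the two expansions.
From the series, [z^4] g = -119/24; multiply by 4! = 24 to get -119.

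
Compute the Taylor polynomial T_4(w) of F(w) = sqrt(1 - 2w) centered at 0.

-5*w^4/8 - w^3/2 - w^2/2 - w + 1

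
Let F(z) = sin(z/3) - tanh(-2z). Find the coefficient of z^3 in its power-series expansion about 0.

Combine the two series term by term.
F(0) = 0
F′(0) = 7/3
F′′(0) = 0
F′′′(0) = -433/27
Dividing each by k! gives the coefficients c_0, ..., c_3.

-433/162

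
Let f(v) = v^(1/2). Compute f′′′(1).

3/8

The coefficient of (v - 1)^3 in the expansion is 1/16, so f′′′(1) = 3! * (1/16) = 3/8.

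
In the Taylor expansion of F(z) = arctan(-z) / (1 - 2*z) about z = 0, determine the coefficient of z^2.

Multiply the numerator's expansion by the denominator's geometric series.

-2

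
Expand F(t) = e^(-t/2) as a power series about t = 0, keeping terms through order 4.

t^4/384 - t^3/48 + t^2/8 - t/2 + 1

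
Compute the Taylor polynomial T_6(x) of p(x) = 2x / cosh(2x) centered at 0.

20*x^5/3 - 4*x^3 + 2*x

Write the quotient as an unknown series and match coefficients against numerator = denominator · series.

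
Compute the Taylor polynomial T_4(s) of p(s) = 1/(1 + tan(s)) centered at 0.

Plug the Maclaurin series of the inner function into that of the outer and collect terms.
[s^0] = 1;  [s^1] = -1;  [s^2] = 1;  [s^3] = -4/3;  [s^4] = 5/3.

5*s^4/3 - 4*s^3/3 + s^2 - s + 1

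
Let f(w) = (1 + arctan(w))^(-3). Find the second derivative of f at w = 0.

12

Let u equal the inner series; expand the outer function in u and truncate.
From the series, [w^2] f = 6; multiply by 2! = 2 to get 12.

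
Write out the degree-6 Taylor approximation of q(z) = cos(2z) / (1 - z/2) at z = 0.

Take the Cauchy product of the two expansions.
q(0) = 1
q′(0) = 1/2
q′′(0) = -7/2
q′′′(0) = -21/4
q^(4)(0) = 11/2
q^(5)(0) = 55/4
q^(6)(0) = -91/4

-2^(239/642)*3^(437/642)*5^(65/214)*7^(188/321)*z^6/441 + 11*z^5/96 + 11*z^4/48 - 7*z^3/8 - 7*z^2/4 + z/2 + 1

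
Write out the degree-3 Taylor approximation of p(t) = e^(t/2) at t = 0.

t^3/48 + t^2/8 + t/2 + 1

Compute the successive derivatives at the expansion point and divide by k!.
p(0) = 1
p′(0) = 1/2
p′′(0) = 1/4
p′′′(0) = 1/8
Then c_k = p^(k)(0)/k! gives each Taylor coefficient.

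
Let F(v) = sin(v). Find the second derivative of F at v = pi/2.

-1

From the series, [(v - pi/2)^2] F = -1/2; multiply by 2! = 2 to get -1.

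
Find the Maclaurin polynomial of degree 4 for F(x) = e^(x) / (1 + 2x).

233*x^4/24 - 29*x^3/6 + 5*x^2/2 - x + 1

Take the Cauchy product of the two expansions.
[x^0] = 1;  [x^1] = -1;  [x^2] = 5/2;  [x^3] = -29/6;  [x^4] = 233/24.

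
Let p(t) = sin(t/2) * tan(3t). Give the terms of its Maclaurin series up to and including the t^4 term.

71*t^4/16 + 3*t^2/2

Expand each factor separately, then convolve coefficients.
p(0) = 0
p′(0) = 0
p′′(0) = 3
p′′′(0) = 0
p^(4)(0) = 213/2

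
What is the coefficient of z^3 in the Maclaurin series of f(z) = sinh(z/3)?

f(0) = 0
f′(0) = 1/3
f′′(0) = 0
f′′′(0) = 1/27

1/162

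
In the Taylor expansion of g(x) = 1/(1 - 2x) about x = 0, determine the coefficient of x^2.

g(0) = 1
g′(0) = 2
g′′(0) = 8
The Taylor polynomial is Σ g^(k)(0)/k! · x^k.

4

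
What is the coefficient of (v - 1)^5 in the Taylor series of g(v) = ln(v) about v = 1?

g(1) = 0
g′(1) = 1
g′′(1) = -1
g′′′(1) = 2
g^(4)(1) = -6
g^(5)(1) = 24

1/5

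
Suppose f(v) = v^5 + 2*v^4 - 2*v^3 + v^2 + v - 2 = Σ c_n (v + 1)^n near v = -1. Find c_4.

-3

[(v + 1)^0] = 1;  [(v + 1)^1] = -10;  [(v + 1)^2] = 9;  [(v + 1)^3] = 0;  [(v + 1)^4] = -3.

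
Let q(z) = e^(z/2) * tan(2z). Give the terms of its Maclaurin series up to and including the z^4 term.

Expand each factor separately, then convolve coefficients.

11*z^4/8 + 35*z^3/12 + z^2 + 2*z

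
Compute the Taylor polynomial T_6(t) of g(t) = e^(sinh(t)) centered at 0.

Plug the Maclaurin series of the inner function into that of the outer and collect terms.

37*t^6/720 + t^5/10 + 5*t^4/24 + t^3/3 + t^2/2 + t + 1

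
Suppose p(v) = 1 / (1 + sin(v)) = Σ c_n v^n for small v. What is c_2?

Use the geometric series for the reciprocal, then substitute.

1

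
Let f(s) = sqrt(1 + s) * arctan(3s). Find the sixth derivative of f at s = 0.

274401/16

Take the Cauchy product of the two expansions.
The coefficient of s^6 in the expansion is 30489/1280, so f^(6)(0) = 6! * (30489/1280) = 274401/16.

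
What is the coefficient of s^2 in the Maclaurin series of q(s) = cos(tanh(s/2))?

Plug the Maclaurin series of the inner function into that of the outer and collect terms.
[s^0] = 1;  [s^1] = 0;  [s^2] = -1/8.

-1/8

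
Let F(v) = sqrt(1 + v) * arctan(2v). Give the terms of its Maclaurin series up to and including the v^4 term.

Write out both Maclaurin series and multiply, keeping only the needed powers.
F(0) = 0
F′(0) = 2
F′′(0) = 2
F′′′(0) = -35/2
F^(4)(0) = -29

-29*v^4/24 - 35*v^3/12 + v^2 + 2*v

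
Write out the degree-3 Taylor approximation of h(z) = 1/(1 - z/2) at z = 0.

z^3/8 + z^2/4 + z/2 + 1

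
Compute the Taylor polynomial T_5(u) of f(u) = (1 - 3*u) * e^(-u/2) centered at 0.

Distribute the polynomial across the series and collect like powers.

-31*u^5/3840 + 25*u^4/384 - 19*u^3/48 + 13*u^2/8 - 7*u/2 + 1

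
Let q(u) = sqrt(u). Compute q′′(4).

The coefficient of (u - 4)^2 in the expansion is -1/64, so q′′(4) = 2! * (-1/64) = -1/32.

-1/32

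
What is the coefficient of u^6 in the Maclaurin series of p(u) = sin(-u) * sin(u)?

Expand each factor separately, then convolve coefficients.
p(0) = 0
p′(0) = 0
p′′(0) = -2
p′′′(0) = 0
p^(4)(0) = 8
p^(5)(0) = 0
p^(6)(0) = -32
The Taylor polynomial is Σ p^(k)(0)/k! · u^k.

-2/45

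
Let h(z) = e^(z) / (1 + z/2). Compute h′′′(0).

Take the Cauchy product of the two expansions.
From the series, [z^3] h = 1/24; multiply by 3! = 6 to get 1/4.

1/4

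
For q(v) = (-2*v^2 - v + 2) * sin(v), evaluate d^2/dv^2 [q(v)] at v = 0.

-2

Distribute the polynomial across the series and collect like powers.
The coefficient of v^2 in the expansion is -1, so q′′(0) = 2! * (-1) = -2.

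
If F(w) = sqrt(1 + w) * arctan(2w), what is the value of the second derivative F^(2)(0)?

2

Multiply the two series term by term and collect like powers.
The coefficient of w^2 in the expansion is 1, so F′′(0) = 2! * (1) = 2.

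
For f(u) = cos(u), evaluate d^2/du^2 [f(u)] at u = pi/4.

-sqrt(2)/2

The coefficient of (u - pi/4)^2 in the expansion is -sqrt(2)/4, so f′′(pi/4) = 2! * (-sqrt(2)/4) = -sqrt(2)/2.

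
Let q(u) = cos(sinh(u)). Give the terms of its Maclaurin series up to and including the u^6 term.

Substitute the inner expansion into the outer series and collect powers.
[u^0] = 1;  [u^1] = 0;  [u^2] = -1/2;  [u^3] = 0;  [u^4] = -1/8;  [u^5] = 0;  [u^6] = 1/240.

u^6/240 - u^4/8 - u^2/2 + 1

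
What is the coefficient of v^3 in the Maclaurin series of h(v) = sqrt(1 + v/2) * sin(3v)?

Expand each factor separately, then convolve coefficients.
h(0) = 0
h′(0) = 3
h′′(0) = 3/2
h′′′(0) = -441/16
So c_3 = h′′′(0)/3! = -147/32.

-147/32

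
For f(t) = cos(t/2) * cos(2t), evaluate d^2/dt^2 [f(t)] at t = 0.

-17/4

Expand each factor separately, then convolve coefficients.
From the series, [t^2] f = -17/8; multiply by 2! = 2 to get -17/4.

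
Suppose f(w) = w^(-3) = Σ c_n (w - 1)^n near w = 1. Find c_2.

Apply the Taylor formula c_k = f^(k)(a)/k!.
f(1) = 1
f′(1) = -3
f′′(1) = 12
Dividing each by k! gives the coefficients c_0, ..., c_2.

6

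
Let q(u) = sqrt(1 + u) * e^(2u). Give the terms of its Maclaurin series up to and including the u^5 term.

1949*u^5/3840 + 449*u^4/384 + 103*u^3/48 + 23*u^2/8 + 5*u/2 + 1

Multiply the two series term by term and collect like powers.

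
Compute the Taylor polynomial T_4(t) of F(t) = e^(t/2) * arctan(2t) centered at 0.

Take the Cauchy product of the two expansions.
F(0) = 0
F′(0) = 2
F′′(0) = 2
F′′′(0) = -29/2
F^(4)(0) = -31
The Taylor polynomial is Σ F^(k)(0)/k! · t^k.

-31*t^4/24 - 29*t^3/12 + t^2 + 2*t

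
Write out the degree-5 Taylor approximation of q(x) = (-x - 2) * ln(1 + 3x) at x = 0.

Distribute the polynomial across the series and collect like powers.
[x^0] = 0;  [x^1] = -6;  [x^2] = 6;  [x^3] = -27/2;  [x^4] = 63/2;  [x^5] = -1539/20.

-1539*x^5/20 + 63*x^4/2 - 27*x^3/2 + 6*x^2 - 6*x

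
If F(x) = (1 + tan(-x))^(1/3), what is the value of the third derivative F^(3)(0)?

-28/27

Substitute the inner expansion into the outer series and collect powers.
From the series, [x^3] F = -14/81; multiply by 3! = 6 to get -28/27.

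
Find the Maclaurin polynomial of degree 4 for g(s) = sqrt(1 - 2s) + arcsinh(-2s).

Add the two expansions coefficient-wise.
[s^0] = 1;  [s^1] = -3;  [s^2] = -1/2;  [s^3] = 5/6;  [s^4] = -5/8.

-5*s^4/8 + 5*s^3/6 - s^2/2 - 3*s + 1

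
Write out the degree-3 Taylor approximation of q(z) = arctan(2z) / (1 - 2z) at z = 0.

Expand each factor separately, then convolve coefficients.

16*z^3/3 + 4*z^2 + 2*z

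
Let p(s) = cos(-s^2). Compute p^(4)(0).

The coefficient of s^4 in the expansion is -1/2, so p^(4)(0) = 4! * (-1/2) = -12.

-12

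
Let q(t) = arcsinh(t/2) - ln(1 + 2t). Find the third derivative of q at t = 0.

-129/8

Add the two expansions coefficient-wise.
The coefficient of t^3 in the expansion is -43/16, so q′′′(0) = 3! * (-43/16) = -129/8.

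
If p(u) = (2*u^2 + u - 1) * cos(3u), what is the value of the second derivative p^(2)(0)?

Shift and add copies of the series according to the polynomial's terms.
From the series, [u^2] p = 13/2; multiply by 2! = 2 to get 13.

13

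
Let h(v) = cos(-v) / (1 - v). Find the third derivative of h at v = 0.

3

Expand each factor separately, then convolve coefficients.
The coefficient of v^3 in the expansion is 1/2, so h′′′(0) = 3! * (1/2) = 3.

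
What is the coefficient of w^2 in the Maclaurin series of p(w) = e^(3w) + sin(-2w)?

Add the two expansions coefficient-wise.
[w^0] = 1;  [w^1] = 1;  [w^2] = 9/2.

9/2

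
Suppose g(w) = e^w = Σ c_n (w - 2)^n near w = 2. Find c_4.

e^(2)/24

Apply the Taylor formula c_k = f^(k)(a)/k!.
g(2) = e^(2)
g′(2) = e^(2)
g′′(2) = e^(2)
g′′′(2) = e^(2)
g^(4)(2) = e^(2)
Dividing each by k! gives the coefficients c_0, ..., c_4.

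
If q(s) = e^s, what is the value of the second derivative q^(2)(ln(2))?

2

The coefficient of (s - ln(2))^2 in the expansion is 1, so q′′(ln(2)) = 2! * (1) = 2.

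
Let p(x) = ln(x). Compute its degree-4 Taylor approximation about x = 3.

p(3) = ln(3)
p′(3) = 1/3
p′′(3) = -1/9
p′′′(3) = 2/27
p^(4)(3) = -2/27

-(x - 3)^4/324 + (x - 3)^3/81 - (x - 3)^2/18 + (x - 3)/3 + ln(3)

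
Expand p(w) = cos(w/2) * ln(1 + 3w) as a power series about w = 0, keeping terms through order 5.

30389*w^5/640 - 315*w^4/16 + 69*w^3/8 - 9*w^2/2 + 3*w

Multiply the two series term by term and collect like powers.
p(0) = 0
p′(0) = 3
p′′(0) = -9
p′′′(0) = 207/4
p^(4)(0) = -945/2
p^(5)(0) = 91167/16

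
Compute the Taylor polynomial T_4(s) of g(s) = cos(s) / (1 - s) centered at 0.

13*s^4/24 + s^3/2 + s^2/2 + s + 1

Multiply the numerator's expansion by the denominator's geometric series.
g(0) = 1
g′(0) = 1
g′′(0) = 1
g′′′(0) = 3
g^(4)(0) = 13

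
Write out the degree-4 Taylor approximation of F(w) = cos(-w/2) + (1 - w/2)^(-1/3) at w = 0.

Combine the two series term by term.
F(0) = 2
F′(0) = 1/6
F′′(0) = -5/36
F′′′(0) = 7/54
F^(4)(0) = 361/1296

361*w^4/31104 + 7*w^3/324 - 5*w^2/72 + w/6 + 2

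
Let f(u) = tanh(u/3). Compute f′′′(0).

-2/27

The coefficient of u^3 in the expansion is -1/81, so f′′′(0) = 3! * (-1/81) = -2/27.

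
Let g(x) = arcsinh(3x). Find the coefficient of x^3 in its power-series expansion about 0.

Differentiate repeatedly and evaluate at the center.
g(0) = 0
g′(0) = 3
g′′(0) = 0
g′′′(0) = -27
So c_3 = g′′′(0)/3! = -9/2.

-9/2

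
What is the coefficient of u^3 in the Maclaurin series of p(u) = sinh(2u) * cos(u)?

1/3

Multiply the two series term by term and collect like powers.
p(0) = 0
p′(0) = 2
p′′(0) = 0
p′′′(0) = 2
So c_3 = p′′′(0)/3! = 1/3.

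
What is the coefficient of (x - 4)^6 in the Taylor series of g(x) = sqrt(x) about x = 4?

-21/2097152

Apply the Taylor formula c_k = f^(k)(a)/k!.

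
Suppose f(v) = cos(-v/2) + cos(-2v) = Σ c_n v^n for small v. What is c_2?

-17/8

Expand each term separately and add.
f(0) = 2
f′(0) = 0
f′′(0) = -17/4
The Taylor polynomial is Σ f^(k)(0)/k! · v^k.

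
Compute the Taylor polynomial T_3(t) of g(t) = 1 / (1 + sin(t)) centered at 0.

-5*t^3/6 + t^2 - t + 1

Expand as Σ (-1)^k u^k with u equal to the inner function's series.
g(0) = 1
g′(0) = -1
g′′(0) = 2
g′′′(0) = -5
Dividing each by k! gives the coefficients c_0, ..., c_3.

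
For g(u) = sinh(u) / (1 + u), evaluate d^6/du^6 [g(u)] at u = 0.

-846

Take the Cauchy product of the two expansions.
From the series, [u^6] g = -47/40; multiply by 6! = 720 to get -846.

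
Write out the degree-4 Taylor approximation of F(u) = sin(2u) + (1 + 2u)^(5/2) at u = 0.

Add the two expansions coefficient-wise.
[u^0] = 1;  [u^1] = 7;  [u^2] = 15/2;  [u^3] = 7/6;  [u^4] = -5/8.

-5*u^4/8 + 7*u^3/6 + 15*u^2/2 + 7*u + 1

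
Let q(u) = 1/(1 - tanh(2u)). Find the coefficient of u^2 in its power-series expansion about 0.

4

Compose series: expand the inner function first, then feed it into the outer expansion.
q(0) = 1
q′(0) = 2
q′′(0) = 8
Then c_k = q^(k)(0)/k! gives each Taylor coefficient.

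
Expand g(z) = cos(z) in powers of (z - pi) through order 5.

-(z - pi)^4/24 + (z - pi)^2/2 - 1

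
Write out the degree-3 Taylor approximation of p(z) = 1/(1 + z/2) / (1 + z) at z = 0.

-15*z^3/8 + 7*z^2/4 - 3*z/2 + 1

Write out both Maclaurin series and multiply, keeping only the needed powers.
p(0) = 1
p′(0) = -3/2
p′′(0) = 7/2
p′′′(0) = -45/4
Then c_k = p^(k)(0)/k! gives each Taylor coefficient.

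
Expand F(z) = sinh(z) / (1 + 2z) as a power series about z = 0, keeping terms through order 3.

25*z^3/6 - 2*z^2 + z

Take the Cauchy product of the two expansions.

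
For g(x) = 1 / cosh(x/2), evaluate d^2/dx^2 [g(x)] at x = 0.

Divide the numerator series by the denominator series (power-series long division).
From the series, [x^2] g = -1/8; multiply by 2! = 2 to get -1/4.

-1/4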